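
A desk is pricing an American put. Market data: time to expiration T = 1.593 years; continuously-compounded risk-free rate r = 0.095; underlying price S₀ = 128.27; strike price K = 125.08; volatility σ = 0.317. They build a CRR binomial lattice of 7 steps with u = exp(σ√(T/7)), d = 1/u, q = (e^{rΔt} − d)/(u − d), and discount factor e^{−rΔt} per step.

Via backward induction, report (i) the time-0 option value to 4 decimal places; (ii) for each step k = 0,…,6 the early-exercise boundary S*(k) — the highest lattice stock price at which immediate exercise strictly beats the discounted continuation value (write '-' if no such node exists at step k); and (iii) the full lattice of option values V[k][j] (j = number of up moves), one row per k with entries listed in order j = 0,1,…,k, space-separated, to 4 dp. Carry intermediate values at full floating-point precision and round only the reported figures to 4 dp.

price = 12.3561
boundary = - - 94.7926 81.4890 94.7926 81.4890 94.7926
tree:
12.3561
19.6642 6.4906
30.2874 11.2075 2.6440
43.5910 18.7764 5.0676 0.6392
55.0275 30.2874 9.5095 1.4025 0.0000
64.8590 43.5910 17.3343 3.0771 0.0000 0.0000
73.3106 55.0275 30.2874 6.7511 0.0000 0.0000 0.0000
80.5761 64.8590 43.5910 14.8119 0.0000 0.0000 0.0000 0.0000

params: Δt=0.22757 u=1.16326 d=0.85966 q=0.53425 e^(-rΔt)=0.97861
t_7 payoffs: 80.5761 64.8590 43.5910 14.8119 0.0000 0.0000 0.0000 0.0000
t_6: node(6,0) S=51.7694 payoff=73.3106 vs cont=70.6355 → 73.3106 [stop]  node(6,1) S=70.0525 payoff=55.0275 vs cont=52.3524 → 55.0275 [stop]  node(6,2) S=94.7926 payoff=30.2874 vs cont=27.6123 → 30.2874 [stop]  node(6,3) S=128.2700 payoff=0.0000 vs cont=6.7511 → 6.7511 [wait]  node(6,4) S=173.5705 payoff=0.0000 vs cont=0.0000 → 0.0000 [wait]  node(6,5) S=234.8694 payoff=0.0000 vs cont=0.0000 → 0.0000 [wait]  node(6,6) S=317.8171 payoff=0.0000 vs cont=0.0000 → 0.0000 [wait]  ⇒ S*(6)=94.7926
t_5: node(5,0) S=60.2210 payoff=64.8590 vs cont=62.1838 → 64.8590 [stop]  node(5,1) S=81.4890 payoff=43.5910 vs cont=40.9159 → 43.5910 [stop]  node(5,2) S=110.2681 payoff=14.8119 vs cont=17.3343 → 17.3343 [wait]  node(5,3) S=149.2109 payoff=0.0000 vs cont=3.0771 → 3.0771 [wait]  node(5,4) S=201.9069 payoff=0.0000 vs cont=0.0000 → 0.0000 [wait]  node(5,5) S=273.2133 payoff=0.0000 vs cont=0.0000 → 0.0000 [wait]  ⇒ S*(5)=81.4890
t_4: node(4,0) S=70.0525 payoff=55.0275 vs cont=52.3524 → 55.0275 [stop]  node(4,1) S=94.7926 payoff=30.2874 vs cont=28.9310 → 30.2874 [stop]  node(4,2) S=128.2700 payoff=0.0000 vs cont=9.5095 → 9.5095 [wait]  node(4,3) S=173.5705 payoff=0.0000 vs cont=1.4025 → 1.4025 [wait]  node(4,4) S=234.8694 payoff=0.0000 vs cont=0.0000 → 0.0000 [wait]  ⇒ S*(4)=94.7926
t_3: node(3,0) S=81.4890 payoff=43.5910 vs cont=40.9159 → 43.5910 [stop]  node(3,1) S=110.2681 payoff=14.8119 vs cont=18.7764 → 18.7764 [wait]  node(3,2) S=149.2109 payoff=0.0000 vs cont=5.0676 → 5.0676 [wait]  node(3,3) S=201.9069 payoff=0.0000 vs cont=0.6392 → 0.6392 [wait]  ⇒ S*(3)=81.4890
t_2: node(2,0) S=94.7926 payoff=30.2874 vs cont=29.6850 → 30.2874 [stop]  node(2,1) S=128.2700 payoff=0.0000 vs cont=11.2075 → 11.2075 [wait]  node(2,2) S=173.5705 payoff=0.0000 vs cont=2.6440 → 2.6440 [wait]  ⇒ S*(2)=94.7926
t_1: node(1,0) S=110.2681 payoff=14.8119 vs cont=19.6642 → 19.6642 [wait]  node(1,1) S=149.2109 payoff=0.0000 vs cont=6.4906 → 6.4906 [wait]  ⇒ S*(1)=-
t_0: node(0,0) S=128.2700 payoff=0.0000 vs cont=12.3561 → 12.3561 [wait]  ⇒ S*(0)=-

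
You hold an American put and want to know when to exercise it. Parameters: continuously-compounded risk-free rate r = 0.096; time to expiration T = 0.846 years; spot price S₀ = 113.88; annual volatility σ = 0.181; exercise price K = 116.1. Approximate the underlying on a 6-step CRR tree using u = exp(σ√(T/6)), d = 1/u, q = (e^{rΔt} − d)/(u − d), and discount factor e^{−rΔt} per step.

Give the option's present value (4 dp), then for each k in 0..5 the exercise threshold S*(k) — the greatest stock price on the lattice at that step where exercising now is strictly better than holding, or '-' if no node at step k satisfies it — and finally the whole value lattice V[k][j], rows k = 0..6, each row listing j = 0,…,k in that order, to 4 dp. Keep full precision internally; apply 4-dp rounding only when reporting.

params: Δt=0.14100 u=1.07033 d=0.93429 q=0.58320 e^(-rΔt)=0.98656
t_6 payoffs: 40.3565 29.3280 16.6938 2.2200 0.0000 0.0000 0.0000
t_5: node(5,0) S=81.0704 payoff=35.0296 vs cont=33.4686 → 35.0296 [stop]  node(5,1) S=92.8745 payoff=23.2255 vs cont=21.6646 → 23.2255 [stop]  node(5,2) S=106.3973 payoff=9.7027 vs cont=8.1418 → 9.7027 [stop]  node(5,3) S=121.8890 payoff=0.0000 vs cont=0.9129 → 0.9129 [wait]  node(5,4) S=139.6364 payoff=0.0000 vs cont=0.0000 → 0.0000 [wait]  node(5,5) S=159.9678 payoff=0.0000 vs cont=0.0000 → 0.0000 [wait]  ⇒ S*(5)=106.3973
t_4: node(4,0) S=86.7720 payoff=29.3280 vs cont=27.7671 → 29.3280 [stop]  node(4,1) S=99.4062 payoff=16.6938 vs cont=15.1329 → 16.6938 [stop]  node(4,2) S=113.8800 payoff=2.2200 vs cont=4.5150 → 4.5150 [wait]  node(4,3) S=130.4612 payoff=0.0000 vs cont=0.3754 → 0.3754 [wait]  node(4,4) S=149.4567 payoff=0.0000 vs cont=0.0000 → 0.0000 [wait]  ⇒ S*(4)=99.4062
t_3: node(3,0) S=92.8745 payoff=23.2255 vs cont=21.6646 → 23.2255 [stop]  node(3,1) S=106.3973 payoff=9.7027 vs cont=9.4622 → 9.7027 [stop]  node(3,2) S=121.8890 payoff=0.0000 vs cont=2.0725 → 2.0725 [wait]  node(3,3) S=139.6364 payoff=0.0000 vs cont=0.1544 → 0.1544 [wait]  ⇒ S*(3)=106.3973
t_2: node(2,0) S=99.4062 payoff=16.6938 vs cont=15.1329 → 16.6938 [stop]  node(2,1) S=113.8800 payoff=2.2200 vs cont=5.1822 → 5.1822 [wait]  node(2,2) S=130.4612 payoff=0.0000 vs cont=0.9410 → 0.9410 [wait]  ⇒ S*(2)=99.4062
t_1: node(1,0) S=106.3973 payoff=9.7027 vs cont=9.8461 → 9.8461 [wait]  node(1,1) S=121.8890 payoff=0.0000 vs cont=2.6724 → 2.6724 [wait]  ⇒ S*(1)=-
t_0: node(0,0) S=113.8800 payoff=2.2200 vs cont=5.5863 → 5.5863 [wait]  ⇒ S*(0)=-

price = 5.5863
boundary = - - 99.4062 106.3973 99.4062 106.3973
tree:
5.5863
9.8461 2.6724
16.6938 5.1822 0.9410
23.2255 9.7027 2.0725 0.1544
29.3280 16.6938 4.5150 0.3754 0.0000
35.0296 23.2255 9.7027 0.9129 0.0000 0.0000
40.3565 29.3280 16.6938 2.2200 0.0000 0.0000 0.0000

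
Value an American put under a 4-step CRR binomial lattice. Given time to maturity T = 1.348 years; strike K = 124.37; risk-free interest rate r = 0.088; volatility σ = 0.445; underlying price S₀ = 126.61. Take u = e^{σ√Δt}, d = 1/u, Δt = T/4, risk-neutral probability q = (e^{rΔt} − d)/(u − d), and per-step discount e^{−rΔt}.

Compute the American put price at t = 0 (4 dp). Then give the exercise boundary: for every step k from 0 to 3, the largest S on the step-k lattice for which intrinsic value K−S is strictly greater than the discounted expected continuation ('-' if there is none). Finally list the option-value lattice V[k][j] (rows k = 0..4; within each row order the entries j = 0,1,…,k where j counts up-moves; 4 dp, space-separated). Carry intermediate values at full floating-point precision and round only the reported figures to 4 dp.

price = 17.9741
boundary = - - 75.5241 97.7860
tree:
17.9741
30.2849 6.4300
48.8459 13.0742 0.0000
66.0397 26.5840 0.0000 0.0000
79.3192 48.8459 0.0000 0.0000 0.0000

Δt=0.33700  u=1.29477  d=0.77234  q=0.49339  discount=0.97078
step 4 (expiry): payoffs max(K−S,0) = 79.3192 48.8459 0.0000 0.0000 0.0000
step 3: (k=3,j=0): S=58.3303, (K−S)⁺=66.0397, hold=62.4056 ⇒ V=66.0397 exercise | (k=3,j=1): S=97.7860, (K−S)⁺=26.5840, hold=24.0227 ⇒ V=26.5840 exercise | (k=3,j=2): S=163.9303, (K−S)⁺=0.0000, hold=0.0000 ⇒ V=0.0000 continue | (k=3,j=3): S=274.8160, (K−S)⁺=0.0000, hold=0.0000 ⇒ V=0.0000 continue  boundary S*=97.7860
step 2: (k=2,j=0): S=75.5241, (K−S)⁺=48.8459, hold=45.2118 ⇒ V=48.8459 exercise | (k=2,j=1): S=126.6100, (K−S)⁺=0.0000, hold=13.0742 ⇒ V=13.0742 continue | (k=2,j=2): S=212.2514, (K−S)⁺=0.0000, hold=0.0000 ⇒ V=0.0000 continue  boundary S*=75.5241
step 1: (k=1,j=0): S=97.7860, (K−S)⁺=26.5840, hold=30.2849 ⇒ V=30.2849 continue | (k=1,j=1): S=163.9303, (K−S)⁺=0.0000, hold=6.4300 ⇒ V=6.4300 continue  boundary S*=-
step 0: (k=0,j=0): S=126.6100, (K−S)⁺=0.0000, hold=17.9741 ⇒ V=17.9741 continue  boundary S*=-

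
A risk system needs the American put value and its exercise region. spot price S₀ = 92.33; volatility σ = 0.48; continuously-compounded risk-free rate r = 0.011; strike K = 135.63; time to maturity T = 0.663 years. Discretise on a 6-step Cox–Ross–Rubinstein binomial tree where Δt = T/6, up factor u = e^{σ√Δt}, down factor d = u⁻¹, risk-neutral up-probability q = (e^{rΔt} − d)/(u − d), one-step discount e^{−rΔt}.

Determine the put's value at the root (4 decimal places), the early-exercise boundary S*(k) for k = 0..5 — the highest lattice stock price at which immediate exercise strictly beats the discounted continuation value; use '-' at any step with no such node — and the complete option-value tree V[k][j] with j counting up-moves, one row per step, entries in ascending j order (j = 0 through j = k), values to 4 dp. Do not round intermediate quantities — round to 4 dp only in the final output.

Δt=0.11050  u=1.17299  d=0.85252  q=0.46399  discount=0.99879
step 6 (expiry): payoffs max(K−S,0) = 100.1839 86.8592 68.5256 43.3000 8.5918 0.0000 0.0000
step 5: (k=5,j=0): S=41.5780, (K−S)⁺=94.0520, hold=93.8872 ⇒ V=94.0520 exercise | (k=5,j=1): S=57.2078, (K−S)⁺=78.4222, hold=78.2574 ⇒ V=78.4222 exercise | (k=5,j=2): S=78.7131, (K−S)⁺=56.9169, hold=56.7521 ⇒ V=56.9169 exercise | (k=5,j=3): S=108.3025, (K−S)⁺=27.3275, hold=27.1627 ⇒ V=27.3275 exercise | (k=5,j=4): S=149.0150, (K−S)⁺=0.0000, hold=4.5997 ⇒ V=4.5997 continue | (k=5,j=5): S=205.0320, (K−S)⁺=0.0000, hold=0.0000 ⇒ V=0.0000 continue  boundary S*=108.3025
step 4: (k=4,j=0): S=48.7708, (K−S)⁺=86.8592, hold=86.6945 ⇒ V=86.8592 exercise | (k=4,j=1): S=67.1044, (K−S)⁺=68.5256, hold=68.3608 ⇒ V=68.5256 exercise | (k=4,j=2): S=92.3300, (K−S)⁺=43.3000, hold=43.1352 ⇒ V=43.3000 exercise | (k=4,j=3): S=127.0382, (K−S)⁺=8.5918, hold=16.7616 ⇒ V=16.7616 continue | (k=4,j=4): S=174.7937, (K−S)⁺=0.0000, hold=2.4625 ⇒ V=2.4625 continue  boundary S*=92.3300
step 3: (k=3,j=0): S=57.2078, (K−S)⁺=78.4222, hold=78.2574 ⇒ V=78.4222 exercise | (k=3,j=1): S=78.7131, (K−S)⁺=56.9169, hold=56.7521 ⇒ V=56.9169 exercise | (k=3,j=2): S=108.3025, (K−S)⁺=27.3275, hold=30.9488 ⇒ V=30.9488 continue | (k=3,j=3): S=149.0150, (K−S)⁺=0.0000, hold=10.1147 ⇒ V=10.1147 continue  boundary S*=78.7131
step 2: (k=2,j=0): S=67.1044, (K−S)⁺=68.5256, hold=68.3608 ⇒ V=68.5256 exercise | (k=2,j=1): S=92.3300, (K−S)⁺=43.3000, hold=44.8135 ⇒ V=44.8135 continue | (k=2,j=2): S=127.0382, (K−S)⁺=8.5918, hold=21.2561 ⇒ V=21.2561 continue  boundary S*=67.1044
step 1: (k=1,j=0): S=78.7131, (K−S)⁺=56.9169, hold=57.4535 ⇒ V=57.4535 continue | (k=1,j=1): S=108.3025, (K−S)⁺=27.3275, hold=33.8420 ⇒ V=33.8420 continue  boundary S*=-
step 0: (k=0,j=0): S=92.3300, (K−S)⁺=43.3000, hold=46.4415 ⇒ V=46.4415 continue  boundary S*=-

price = 46.4415
boundary = - - 67.1044 78.7131 92.3300 108.3025
tree:
46.4415
57.4535 33.8420
68.5256 44.8135 21.2561
78.4222 56.9169 30.9488 10.1147
86.8592 68.5256 43.3000 16.7616 2.4625
94.0520 78.4222 56.9169 27.3275 4.5997 0.0000
100.1839 86.8592 68.5256 43.3000 8.5918 0.0000 0.0000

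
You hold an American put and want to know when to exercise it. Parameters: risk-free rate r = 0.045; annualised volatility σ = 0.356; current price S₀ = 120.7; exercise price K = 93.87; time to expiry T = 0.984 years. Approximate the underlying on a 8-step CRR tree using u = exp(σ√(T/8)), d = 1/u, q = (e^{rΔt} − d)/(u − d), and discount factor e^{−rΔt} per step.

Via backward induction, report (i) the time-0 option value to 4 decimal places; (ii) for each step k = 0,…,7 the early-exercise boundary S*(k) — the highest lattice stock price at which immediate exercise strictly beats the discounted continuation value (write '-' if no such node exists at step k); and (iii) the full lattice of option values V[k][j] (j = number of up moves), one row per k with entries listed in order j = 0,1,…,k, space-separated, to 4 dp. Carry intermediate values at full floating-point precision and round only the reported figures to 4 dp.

params: Δt=0.12300 u=1.13298 d=0.88263 q=0.49100 e^(-rΔt)=0.99448
t_8 payoffs: 49.4151 36.8054 20.6190 0.0000 0.0000 0.0000 0.0000 0.0000 0.0000
t_7: node(7,0) S=50.3667 payoff=43.5033 vs cont=42.9852 → 43.5033 [stop]  node(7,1) S=64.6532 payoff=29.2168 vs cont=28.6986 → 29.2168 [stop]  node(7,2) S=82.9922 payoff=10.8778 vs cont=10.4372 → 10.8778 [stop]  node(7,3) S=106.5329 payoff=0.0000 vs cont=0.0000 → 0.0000 [wait]  node(7,4) S=136.7511 payoff=0.0000 vs cont=0.0000 → 0.0000 [wait]  node(7,5) S=175.5406 payoff=0.0000 vs cont=0.0000 → 0.0000 [wait]  node(7,6) S=225.3328 payoff=0.0000 vs cont=0.0000 → 0.0000 [wait]  node(7,7) S=289.2485 payoff=0.0000 vs cont=0.0000 → 0.0000 [wait]  ⇒ S*(7)=82.9922
t_6: node(6,0) S=57.0646 payoff=36.8054 vs cont=36.2873 → 36.8054 [stop]  node(6,1) S=73.2510 payoff=20.6190 vs cont=20.1009 → 20.6190 [stop]  node(6,2) S=94.0287 payoff=0.0000 vs cont=5.5063 → 5.5063 [wait]  node(6,3) S=120.7000 payoff=0.0000 vs cont=0.0000 → 0.0000 [wait]  node(6,4) S=154.9366 payoff=0.0000 vs cont=0.0000 → 0.0000 [wait]  node(6,5) S=198.8845 payoff=0.0000 vs cont=0.0000 → 0.0000 [wait]  node(6,6) S=255.2982 payoff=0.0000 vs cont=0.0000 → 0.0000 [wait]  ⇒ S*(6)=73.2510
t_5: node(5,0) S=64.6532 payoff=29.2168 vs cont=28.6986 → 29.2168 [stop]  node(5,1) S=82.9922 payoff=10.8778 vs cont=13.1259 → 13.1259 [wait]  node(5,2) S=106.5329 payoff=0.0000 vs cont=2.7873 → 2.7873 [wait]  node(5,3) S=136.7511 payoff=0.0000 vs cont=0.0000 → 0.0000 [wait]  node(5,4) S=175.5406 payoff=0.0000 vs cont=0.0000 → 0.0000 [wait]  node(5,5) S=225.3328 payoff=0.0000 vs cont=0.0000 → 0.0000 [wait]  ⇒ S*(5)=64.6532
t_4: node(4,0) S=73.2510 payoff=20.6190 vs cont=21.1985 → 21.1985 [wait]  node(4,1) S=94.0287 payoff=0.0000 vs cont=8.0052 → 8.0052 [wait]  node(4,2) S=120.7000 payoff=0.0000 vs cont=1.4109 → 1.4109 [wait]  node(4,3) S=154.9366 payoff=0.0000 vs cont=0.0000 → 0.0000 [wait]  node(4,4) S=198.8845 payoff=0.0000 vs cont=0.0000 → 0.0000 [wait]  ⇒ S*(4)=-
t_3: node(3,0) S=82.9922 payoff=10.8778 vs cont=14.6394 → 14.6394 [wait]  node(3,1) S=106.5329 payoff=0.0000 vs cont=4.7411 → 4.7411 [wait]  node(3,2) S=136.7511 payoff=0.0000 vs cont=0.7142 → 0.7142 [wait]  node(3,3) S=175.5406 payoff=0.0000 vs cont=0.0000 → 0.0000 [wait]  ⇒ S*(3)=-
t_2: node(2,0) S=94.0287 payoff=0.0000 vs cont=9.7254 → 9.7254 [wait]  node(2,1) S=120.7000 payoff=0.0000 vs cont=2.7486 → 2.7486 [wait]  node(2,2) S=154.9366 payoff=0.0000 vs cont=0.3615 → 0.3615 [wait]  ⇒ S*(2)=-
t_1: node(1,0) S=106.5329 payoff=0.0000 vs cont=6.2651 → 6.2651 [wait]  node(1,1) S=136.7511 payoff=0.0000 vs cont=1.5679 → 1.5679 [wait]  ⇒ S*(1)=-
t_0: node(0,0) S=120.7000 payoff=0.0000 vs cont=3.9369 → 3.9369 [wait]  ⇒ S*(0)=-

price = 3.9369
boundary = - - - - - 64.6532 73.2510 82.9922
tree:
3.9369
6.2651 1.5679
9.7254 2.7486 0.3615
14.6394 4.7411 0.7142 0.0000
21.1985 8.0052 1.4109 0.0000 0.0000
29.2168 13.1259 2.7873 0.0000 0.0000 0.0000
36.8054 20.6190 5.5063 0.0000 0.0000 0.0000 0.0000
43.5033 29.2168 10.8778 0.0000 0.0000 0.0000 0.0000 0.0000
49.4151 36.8054 20.6190 0.0000 0.0000 0.0000 0.0000 0.0000 0.0000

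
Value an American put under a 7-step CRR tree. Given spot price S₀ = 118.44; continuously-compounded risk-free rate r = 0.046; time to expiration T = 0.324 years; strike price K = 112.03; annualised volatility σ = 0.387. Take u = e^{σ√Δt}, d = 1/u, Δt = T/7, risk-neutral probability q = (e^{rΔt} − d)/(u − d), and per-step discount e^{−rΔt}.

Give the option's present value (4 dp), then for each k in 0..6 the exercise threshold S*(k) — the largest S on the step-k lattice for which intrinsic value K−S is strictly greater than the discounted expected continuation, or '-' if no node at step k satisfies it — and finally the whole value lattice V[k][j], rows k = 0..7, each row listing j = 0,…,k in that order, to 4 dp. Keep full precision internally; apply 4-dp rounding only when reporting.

params: Δt=0.04629 u=1.08682 d=0.92011 q=0.49198 e^(-rΔt)=0.99787
t_7 payoffs: 45.9022 33.9208 19.7684 3.0519 0.0000 0.0000 0.0000 0.0000
t_6: node(6,0) S=71.8693 payoff=40.1607 vs cont=39.9225 → 40.1607 [stop]  node(6,1) S=84.8910 payoff=27.1390 vs cont=26.9007 → 27.1390 [stop]  node(6,2) S=100.2721 payoff=11.7579 vs cont=11.5196 → 11.7579 [stop]  node(6,3) S=118.4400 payoff=0.0000 vs cont=1.5471 → 1.5471 [wait]  node(6,4) S=139.8997 payoff=0.0000 vs cont=0.0000 → 0.0000 [wait]  node(6,5) S=165.2476 payoff=0.0000 vs cont=0.0000 → 0.0000 [wait]  node(6,6) S=195.1882 payoff=0.0000 vs cont=0.0000 → 0.0000 [wait]  ⇒ S*(6)=100.2721
t_5: node(5,0) S=78.1092 payoff=33.9208 vs cont=33.6825 → 33.9208 [stop]  node(5,1) S=92.2616 payoff=19.7684 vs cont=19.5302 → 19.7684 [stop]  node(5,2) S=108.9781 payoff=3.0519 vs cont=6.7201 → 6.7201 [wait]  node(5,3) S=128.7234 payoff=0.0000 vs cont=0.7843 → 0.7843 [wait]  node(5,4) S=152.0463 payoff=0.0000 vs cont=0.0000 → 0.0000 [wait]  node(5,5) S=179.5951 payoff=0.0000 vs cont=0.0000 → 0.0000 [wait]  ⇒ S*(5)=92.2616
t_4: node(4,0) S=84.8910 payoff=27.1390 vs cont=26.9007 → 27.1390 [stop]  node(4,1) S=100.2721 payoff=11.7579 vs cont=13.3205 → 13.3205 [wait]  node(4,2) S=118.4400 payoff=0.0000 vs cont=3.7917 → 3.7917 [wait]  node(4,3) S=139.8997 payoff=0.0000 vs cont=0.3976 → 0.3976 [wait]  node(4,4) S=165.2476 payoff=0.0000 vs cont=0.0000 → 0.0000 [wait]  ⇒ S*(4)=84.8910
t_3: node(3,0) S=92.2616 payoff=19.7684 vs cont=20.2973 → 20.2973 [wait]  node(3,1) S=108.9781 payoff=3.0519 vs cont=8.6141 → 8.6141 [wait]  node(3,2) S=128.7234 payoff=0.0000 vs cont=2.1173 → 2.1173 [wait]  node(3,3) S=152.0463 payoff=0.0000 vs cont=0.2016 → 0.2016 [wait]  ⇒ S*(3)=-
t_2: node(2,0) S=100.2721 payoff=11.7579 vs cont=14.5184 → 14.5184 [wait]  node(2,1) S=118.4400 payoff=0.0000 vs cont=5.4063 → 5.4063 [wait]  node(2,2) S=139.8997 payoff=0.0000 vs cont=1.1723 → 1.1723 [wait]  ⇒ S*(2)=-
t_1: node(1,0) S=108.9781 payoff=3.0519 vs cont=10.0141 → 10.0141 [wait]  node(1,1) S=128.7234 payoff=0.0000 vs cont=3.3162 → 3.3162 [wait]  ⇒ S*(1)=-
t_0: node(0,0) S=118.4400 payoff=0.0000 vs cont=6.7045 → 6.7045 [wait]  ⇒ S*(0)=-

price = 6.7045
boundary = - - - - 84.8910 92.2616 100.2721
tree:
6.7045
10.0141 3.3162
14.5184 5.4063 1.1723
20.2973 8.6141 2.1173 0.2016
27.1390 13.3205 3.7917 0.3976 0.0000
33.9208 19.7684 6.7201 0.7843 0.0000 0.0000
40.1607 27.1390 11.7579 1.5471 0.0000 0.0000 0.0000
45.9022 33.9208 19.7684 3.0519 0.0000 0.0000 0.0000 0.0000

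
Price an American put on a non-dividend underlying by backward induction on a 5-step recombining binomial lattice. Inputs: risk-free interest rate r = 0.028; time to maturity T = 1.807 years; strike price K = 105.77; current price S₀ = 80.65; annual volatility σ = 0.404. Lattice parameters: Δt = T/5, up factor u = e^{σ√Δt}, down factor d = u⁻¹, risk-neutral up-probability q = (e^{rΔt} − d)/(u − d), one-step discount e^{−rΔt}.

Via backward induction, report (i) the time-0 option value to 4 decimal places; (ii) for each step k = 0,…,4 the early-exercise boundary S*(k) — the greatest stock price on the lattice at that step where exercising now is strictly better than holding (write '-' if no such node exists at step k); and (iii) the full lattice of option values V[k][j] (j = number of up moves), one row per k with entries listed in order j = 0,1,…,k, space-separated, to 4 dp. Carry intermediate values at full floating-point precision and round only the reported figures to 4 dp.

price = 31.8699
boundary = - - 49.6192 63.2597 80.6500
tree:
31.8699
43.2836 19.1923
56.1508 29.1538 7.9370
66.8501 42.5103 14.1384 0.8417
75.2423 56.1508 25.1200 1.5755 0.0000
81.8249 66.8501 42.5103 2.9490 0.0000 0.0000

params: Δt=0.36140 u=1.27490 d=0.78437 q=0.46031 e^(-rΔt)=0.98993
t_5 payoffs: 81.8249 66.8501 42.5103 2.9490 0.0000 0.0000
t_4: node(4,0) S=30.5277 payoff=75.2423 vs cont=74.1774 → 75.2423 [stop]  node(4,1) S=49.6192 payoff=56.1508 vs cont=55.0859 → 56.1508 [stop]  node(4,2) S=80.6500 payoff=25.1200 vs cont=24.0551 → 25.1200 [stop]  node(4,3) S=131.0869 payoff=0.0000 vs cont=1.5755 → 1.5755 [wait]  node(4,4) S=213.0661 payoff=0.0000 vs cont=0.0000 → 0.0000 [wait]  ⇒ S*(4)=80.6500
t_3: node(3,0) S=38.9199 payoff=66.8501 vs cont=65.7852 → 66.8501 [stop]  node(3,1) S=63.2597 payoff=42.5103 vs cont=41.4454 → 42.5103 [stop]  node(3,2) S=102.8210 payoff=2.9490 vs cont=14.1384 → 14.1384 [wait]  node(3,3) S=167.1232 payoff=0.0000 vs cont=0.8417 → 0.8417 [wait]  ⇒ S*(3)=63.2597
t_2: node(2,0) S=49.6192 payoff=56.1508 vs cont=55.0859 → 56.1508 [stop]  node(2,1) S=80.6500 payoff=25.1200 vs cont=29.1538 → 29.1538 [wait]  node(2,2) S=131.0869 payoff=0.0000 vs cont=7.9370 → 7.9370 [wait]  ⇒ S*(2)=49.6192
t_1: node(1,0) S=63.2597 payoff=42.5103 vs cont=43.2836 → 43.2836 [wait]  node(1,1) S=102.8210 payoff=2.9490 vs cont=19.1923 → 19.1923 [wait]  ⇒ S*(1)=-
t_0: node(0,0) S=80.6500 payoff=25.1200 vs cont=31.8699 → 31.8699 [wait]  ⇒ S*(0)=-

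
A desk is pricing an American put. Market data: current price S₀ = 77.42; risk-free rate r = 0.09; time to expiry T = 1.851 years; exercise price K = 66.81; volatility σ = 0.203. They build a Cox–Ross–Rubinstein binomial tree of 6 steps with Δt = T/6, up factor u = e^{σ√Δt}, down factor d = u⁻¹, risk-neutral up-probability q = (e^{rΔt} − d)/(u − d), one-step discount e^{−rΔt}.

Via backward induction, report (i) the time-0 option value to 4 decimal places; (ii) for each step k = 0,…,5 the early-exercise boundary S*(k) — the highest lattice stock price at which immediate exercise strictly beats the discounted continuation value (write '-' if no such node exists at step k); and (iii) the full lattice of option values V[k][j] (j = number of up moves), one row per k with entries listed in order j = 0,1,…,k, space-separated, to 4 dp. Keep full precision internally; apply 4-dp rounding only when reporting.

params: Δt=0.30850 u=1.11935 d=0.89337 q=0.59643 e^(-rΔt)=0.97262
t_6 payoffs: 27.4506 17.4945 5.0200 0.0000 0.0000 0.0000 0.0000
t_5: node(5,0) S=44.0571 payoff=22.7529 vs cont=20.9235 → 22.7529 [stop]  node(5,1) S=55.2015 payoff=11.6085 vs cont=9.7791 → 11.6085 [stop]  node(5,2) S=69.1649 payoff=0.0000 vs cont=1.9705 → 1.9705 [wait]  node(5,3) S=86.6604 payoff=0.0000 vs cont=0.0000 → 0.0000 [wait]  node(5,4) S=108.5815 payoff=0.0000 vs cont=0.0000 → 0.0000 [wait]  node(5,5) S=136.0475 payoff=0.0000 vs cont=0.0000 → 0.0000 [wait]  ⇒ S*(5)=55.2015
t_4: node(4,0) S=49.3155 payoff=17.4945 vs cont=15.6651 → 17.4945 [stop]  node(4,1) S=61.7900 payoff=5.0200 vs cont=5.6997 → 5.6997 [wait]  node(4,2) S=77.4200 payoff=0.0000 vs cont=0.7734 → 0.7734 [wait]  node(4,3) S=97.0037 payoff=0.0000 vs cont=0.0000 → 0.0000 [wait]  node(4,4) S=121.5411 payoff=0.0000 vs cont=0.0000 → 0.0000 [wait]  ⇒ S*(4)=49.3155
t_3: node(3,0) S=55.2015 payoff=11.6085 vs cont=10.1733 → 11.6085 [stop]  node(3,1) S=69.1649 payoff=0.0000 vs cont=2.6859 → 2.6859 [wait]  node(3,2) S=86.6604 payoff=0.0000 vs cont=0.3036 → 0.3036 [wait]  node(3,3) S=108.5815 payoff=0.0000 vs cont=0.0000 → 0.0000 [wait]  ⇒ S*(3)=55.2015
t_2: node(2,0) S=61.7900 payoff=5.0200 vs cont=6.1147 → 6.1147 [wait]  node(2,1) S=77.4200 payoff=0.0000 vs cont=1.2304 → 1.2304 [wait]  node(2,2) S=97.0037 payoff=0.0000 vs cont=0.1192 → 0.1192 [wait]  ⇒ S*(2)=-
t_1: node(1,0) S=69.1649 payoff=0.0000 vs cont=3.1139 → 3.1139 [wait]  node(1,1) S=86.6604 payoff=0.0000 vs cont=0.5521 → 0.5521 [wait]  ⇒ S*(1)=-
t_0: node(0,0) S=77.4200 payoff=0.0000 vs cont=1.5425 → 1.5425 [wait]  ⇒ S*(0)=-

price = 1.5425
boundary = - - - 55.2015 49.3155 55.2015
tree:
1.5425
3.1139 0.5521
6.1147 1.2304 0.1192
11.6085 2.6859 0.3036 0.0000
17.4945 5.6997 0.7734 0.0000 0.0000
22.7529 11.6085 1.9705 0.0000 0.0000 0.0000
27.4506 17.4945 5.0200 0.0000 0.0000 0.0000 0.0000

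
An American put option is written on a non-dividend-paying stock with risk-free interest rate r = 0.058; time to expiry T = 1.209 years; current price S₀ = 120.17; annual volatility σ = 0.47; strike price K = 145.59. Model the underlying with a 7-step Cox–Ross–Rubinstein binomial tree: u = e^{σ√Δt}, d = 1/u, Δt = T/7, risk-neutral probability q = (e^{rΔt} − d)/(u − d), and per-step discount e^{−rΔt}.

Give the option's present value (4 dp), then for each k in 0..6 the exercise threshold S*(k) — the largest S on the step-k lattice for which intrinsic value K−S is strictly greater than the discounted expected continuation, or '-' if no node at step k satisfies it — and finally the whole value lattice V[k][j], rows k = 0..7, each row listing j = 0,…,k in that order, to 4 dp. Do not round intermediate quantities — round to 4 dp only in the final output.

price = 36.2499
boundary = - - 81.3088 66.8818 81.3088 98.8477 120.1700
tree:
36.2499
49.1704 22.8447
64.2812 33.6357 11.4920
78.7082 47.6527 18.9727 3.5302
90.5753 64.2812 30.4214 6.8170 0.0000
100.3368 78.7082 46.7423 13.1639 0.0000 0.0000
108.3663 90.5753 64.2812 25.4200 0.0000 0.0000 0.0000
114.9710 100.3368 78.7082 46.7423 0.0000 0.0000 0.0000 0.0000

Δt=0.17271  u=1.21571  d=0.82257  q=0.47693  discount=0.99003
step 7 (expiry): payoffs max(K−S,0) = 114.9710 100.3368 78.7082 46.7423 0.0000 0.0000 0.0000 0.0000
step 6: (k=6,j=0): S=37.2237, (K−S)⁺=108.3663, hold=106.9151 ⇒ V=108.3663 exercise | (k=6,j=1): S=55.0147, (K−S)⁺=90.5753, hold=89.1242 ⇒ V=90.5753 exercise | (k=6,j=2): S=81.3088, (K−S)⁺=64.2812, hold=62.8301 ⇒ V=64.2812 exercise | (k=6,j=3): S=120.1700, (K−S)⁺=25.4200, hold=24.2057 ⇒ V=25.4200 exercise | (k=6,j=4): S=177.6049, (K−S)⁺=0.0000, hold=0.0000 ⇒ V=0.0000 continue | (k=6,j=5): S=262.4905, (K−S)⁺=0.0000, hold=0.0000 ⇒ V=0.0000 continue | (k=6,j=6): S=387.9470, (K−S)⁺=0.0000, hold=0.0000 ⇒ V=0.0000 continue  boundary S*=120.1700
step 5: (k=5,j=0): S=45.2532, (K−S)⁺=100.3368, hold=98.8857 ⇒ V=100.3368 exercise | (k=5,j=1): S=66.8818, (K−S)⁺=78.7082, hold=77.2570 ⇒ V=78.7082 exercise | (k=5,j=2): S=98.8477, (K−S)⁺=46.7423, hold=45.2911 ⇒ V=46.7423 exercise | (k=5,j=3): S=146.0917, (K−S)⁺=0.0000, hold=13.1639 ⇒ V=13.1639 continue | (k=5,j=4): S=215.9157, (K−S)⁺=0.0000, hold=0.0000 ⇒ V=0.0000 continue | (k=5,j=5): S=319.1119, (K−S)⁺=0.0000, hold=0.0000 ⇒ V=0.0000 continue  boundary S*=98.8477
step 4: (k=4,j=0): S=55.0147, (K−S)⁺=90.5753, hold=89.1242 ⇒ V=90.5753 exercise | (k=4,j=1): S=81.3088, (K−S)⁺=64.2812, hold=62.8301 ⇒ V=64.2812 exercise | (k=4,j=2): S=120.1700, (K−S)⁺=25.4200, hold=30.4214 ⇒ V=30.4214 continue | (k=4,j=3): S=177.6049, (K−S)⁺=0.0000, hold=6.8170 ⇒ V=6.8170 continue | (k=4,j=4): S=262.4905, (K−S)⁺=0.0000, hold=0.0000 ⇒ V=0.0000 continue  boundary S*=81.3088
step 3: (k=3,j=0): S=66.8818, (K−S)⁺=78.7082, hold=77.2570 ⇒ V=78.7082 exercise | (k=3,j=1): S=98.8477, (K−S)⁺=46.7423, hold=47.6527 ⇒ V=47.6527 continue | (k=3,j=2): S=146.0917, (K−S)⁺=0.0000, hold=18.9727 ⇒ V=18.9727 continue | (k=3,j=3): S=215.9157, (K−S)⁺=0.0000, hold=3.5302 ⇒ V=3.5302 continue  boundary S*=66.8818
step 2: (k=2,j=0): S=81.3088, (K−S)⁺=64.2812, hold=63.2600 ⇒ V=64.2812 exercise | (k=2,j=1): S=120.1700, (K−S)⁺=25.4200, hold=33.6357 ⇒ V=33.6357 continue | (k=2,j=2): S=177.6049, (K−S)⁺=0.0000, hold=11.4920 ⇒ V=11.4920 continue  boundary S*=81.3088
step 1: (k=1,j=0): S=98.8477, (K−S)⁺=46.7423, hold=49.1704 ⇒ V=49.1704 continue | (k=1,j=1): S=146.0917, (K−S)⁺=0.0000, hold=22.8447 ⇒ V=22.8447 continue  boundary S*=-
step 0: (k=0,j=0): S=120.1700, (K−S)⁺=25.4200, hold=36.2499 ⇒ V=36.2499 continue  boundary S*=-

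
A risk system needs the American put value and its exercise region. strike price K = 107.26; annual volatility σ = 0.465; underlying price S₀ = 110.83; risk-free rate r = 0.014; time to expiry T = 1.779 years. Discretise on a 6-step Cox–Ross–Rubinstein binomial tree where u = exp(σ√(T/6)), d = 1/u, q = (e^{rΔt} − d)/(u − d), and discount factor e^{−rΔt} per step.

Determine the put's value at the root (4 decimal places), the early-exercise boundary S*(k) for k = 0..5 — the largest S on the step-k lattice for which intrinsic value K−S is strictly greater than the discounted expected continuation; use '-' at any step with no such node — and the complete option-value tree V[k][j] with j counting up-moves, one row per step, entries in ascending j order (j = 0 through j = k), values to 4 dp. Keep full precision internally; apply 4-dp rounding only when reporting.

price = 22.8868
boundary = - - - 51.8521 40.2534 51.8521
tree:
22.8868
31.9112 11.8530
42.9704 18.4256 3.7718
55.4079 27.8700 6.8264 0.0000
67.0066 40.5275 12.3546 0.0000 0.0000
76.0108 55.4079 22.3597 0.0000 0.0000 0.0000
83.0009 67.0066 40.4672 0.0000 0.0000 0.0000 0.0000

params: Δt=0.29650 u=1.28814 d=0.77631 q=0.44516 e^(-rΔt)=0.99586
t_6 payoffs: 83.0009 67.0066 40.4672 0.0000 0.0000 0.0000 0.0000
t_5: node(5,0) S=31.2492 payoff=76.0108 vs cont=75.5665 → 76.0108 [stop]  node(5,1) S=51.8521 payoff=55.4079 vs cont=54.9636 → 55.4079 [stop]  node(5,2) S=86.0386 payoff=21.2214 vs cont=22.3597 → 22.3597 [wait]  node(5,3) S=142.7648 payoff=0.0000 vs cont=0.0000 → 0.0000 [wait]  node(5,4) S=236.8910 payoff=0.0000 vs cont=0.0000 → 0.0000 [wait]  node(5,5) S=393.0757 payoff=0.0000 vs cont=0.0000 → 0.0000 [wait]  ⇒ S*(5)=51.8521
t_4: node(4,0) S=40.2534 payoff=67.0066 vs cont=66.5623 → 67.0066 [stop]  node(4,1) S=66.7928 payoff=40.4672 vs cont=40.5275 → 40.5275 [wait]  node(4,2) S=110.8300 payoff=0.0000 vs cont=12.3546 → 12.3546 [wait]  node(4,3) S=183.9013 payoff=0.0000 vs cont=0.0000 → 0.0000 [wait]  node(4,4) S=305.1493 payoff=0.0000 vs cont=0.0000 → 0.0000 [wait]  ⇒ S*(4)=40.2534
t_3: node(3,0) S=51.8521 payoff=55.4079 vs cont=54.9904 → 55.4079 [stop]  node(3,1) S=86.0386 payoff=21.2214 vs cont=27.8700 → 27.8700 [wait]  node(3,2) S=142.7648 payoff=0.0000 vs cont=6.8264 → 6.8264 [wait]  node(3,3) S=236.8910 payoff=0.0000 vs cont=0.0000 → 0.0000 [wait]  ⇒ S*(3)=51.8521
t_2: node(2,0) S=66.7928 payoff=40.4672 vs cont=42.9704 → 42.9704 [wait]  node(2,1) S=110.8300 payoff=0.0000 vs cont=18.4256 → 18.4256 [wait]  node(2,2) S=183.9013 payoff=0.0000 vs cont=3.7718 → 3.7718 [wait]  ⇒ S*(2)=-
t_1: node(1,0) S=86.0386 payoff=21.2214 vs cont=31.9112 → 31.9112 [wait]  node(1,1) S=142.7648 payoff=0.0000 vs cont=11.8530 → 11.8530 [wait]  ⇒ S*(1)=-
t_0: node(0,0) S=110.8300 payoff=0.0000 vs cont=22.8868 → 22.8868 [wait]  ⇒ S*(0)=-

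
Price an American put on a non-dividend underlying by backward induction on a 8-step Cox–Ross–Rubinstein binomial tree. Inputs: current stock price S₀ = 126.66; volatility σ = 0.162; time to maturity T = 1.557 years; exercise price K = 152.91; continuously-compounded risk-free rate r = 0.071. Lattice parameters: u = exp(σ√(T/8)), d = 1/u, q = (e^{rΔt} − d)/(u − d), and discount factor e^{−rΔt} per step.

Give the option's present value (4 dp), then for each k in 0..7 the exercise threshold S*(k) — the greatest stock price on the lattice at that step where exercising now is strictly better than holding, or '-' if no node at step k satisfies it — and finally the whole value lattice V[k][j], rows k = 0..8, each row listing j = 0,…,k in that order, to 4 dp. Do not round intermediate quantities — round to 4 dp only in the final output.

Δt=0.19462  u=1.07408  d=0.93103  q=0.57940  discount=0.98628
step 8 (expiry): payoffs max(K−S,0) = 81.4056 70.4185 57.7431 43.1200 26.2500 6.7878 0.0000 0.0000 0.0000
step 7: (k=7,j=0): S=76.8017, (K−S)⁺=76.1083, hold=74.0098 ⇒ V=76.1083 exercise | (k=7,j=1): S=88.6029, (K−S)⁺=64.3071, hold=62.2087 ⇒ V=64.3071 exercise | (k=7,j=2): S=102.2173, (K−S)⁺=50.6927, hold=48.5943 ⇒ V=50.6927 exercise | (k=7,j=3): S=117.9237, (K−S)⁺=34.9863, hold=32.8879 ⇒ V=34.9863 exercise | (k=7,j=4): S=136.0435, (K−S)⁺=16.8665, hold=14.7681 ⇒ V=16.8665 exercise | (k=7,j=5): S=156.9475, (K−S)⁺=0.0000, hold=2.8157 ⇒ V=2.8157 continue | (k=7,j=6): S=181.0636, (K−S)⁺=0.0000, hold=0.0000 ⇒ V=0.0000 continue | (k=7,j=7): S=208.8853, (K−S)⁺=0.0000, hold=0.0000 ⇒ V=0.0000 continue  boundary S*=136.0435
step 6: (k=6,j=0): S=82.4915, (K−S)⁺=70.4185, hold=68.3200 ⇒ V=70.4185 exercise | (k=6,j=1): S=95.1669, (K−S)⁺=57.7431, hold=55.6446 ⇒ V=57.7431 exercise | (k=6,j=2): S=109.7900, (K−S)⁺=43.1200, hold=41.0216 ⇒ V=43.1200 exercise | (k=6,j=3): S=126.6600, (K−S)⁺=26.2500, hold=24.1516 ⇒ V=26.2500 exercise | (k=6,j=4): S=146.1222, (K−S)⁺=6.7878, hold=8.6057 ⇒ V=8.6057 continue | (k=6,j=5): S=168.5749, (K−S)⁺=0.0000, hold=1.1680 ⇒ V=1.1680 continue | (k=6,j=6): S=194.4776, (K−S)⁺=0.0000, hold=0.0000 ⇒ V=0.0000 continue  boundary S*=126.6600
step 5: (k=5,j=0): S=88.6029, (K−S)⁺=64.3071, hold=62.2087 ⇒ V=64.3071 exercise | (k=5,j=1): S=102.2173, (K−S)⁺=50.6927, hold=48.5943 ⇒ V=50.6927 exercise | (k=5,j=2): S=117.9237, (K−S)⁺=34.9863, hold=32.8879 ⇒ V=34.9863 exercise | (k=5,j=3): S=136.0435, (K−S)⁺=16.8665, hold=15.8069 ⇒ V=16.8665 exercise | (k=5,j=4): S=156.9475, (K−S)⁺=0.0000, hold=4.2373 ⇒ V=4.2373 continue | (k=5,j=5): S=181.0636, (K−S)⁺=0.0000, hold=0.4845 ⇒ V=0.4845 continue  boundary S*=136.0435
step 4: (k=4,j=0): S=95.1669, (K−S)⁺=57.7431, hold=55.6446 ⇒ V=57.7431 exercise | (k=4,j=1): S=109.7900, (K−S)⁺=43.1200, hold=41.0216 ⇒ V=43.1200 exercise | (k=4,j=2): S=126.6600, (K−S)⁺=26.2500, hold=24.1516 ⇒ V=26.2500 exercise | (k=4,j=3): S=146.1222, (K−S)⁺=6.7878, hold=9.4181 ⇒ V=9.4181 continue | (k=4,j=4): S=168.5749, (K−S)⁺=0.0000, hold=2.0346 ⇒ V=2.0346 continue  boundary S*=126.6600
step 3: (k=3,j=0): S=102.2173, (K−S)⁺=50.6927, hold=48.5943 ⇒ V=50.6927 exercise | (k=3,j=1): S=117.9237, (K−S)⁺=34.9863, hold=32.8879 ⇒ V=34.9863 exercise | (k=3,j=2): S=136.0435, (K−S)⁺=16.8665, hold=16.2711 ⇒ V=16.8665 exercise | (k=3,j=3): S=156.9475, (K−S)⁺=0.0000, hold=5.0695 ⇒ V=5.0695 continue  boundary S*=136.0435
step 2: (k=2,j=0): S=109.7900, (K−S)⁺=43.1200, hold=41.0216 ⇒ V=43.1200 exercise | (k=2,j=1): S=126.6600, (K−S)⁺=26.2500, hold=24.1516 ⇒ V=26.2500 exercise | (k=2,j=2): S=146.1222, (K−S)⁺=6.7878, hold=9.8936 ⇒ V=9.8936 continue  boundary S*=126.6600
step 1: (k=1,j=0): S=117.9237, (K−S)⁺=34.9863, hold=32.8879 ⇒ V=34.9863 exercise | (k=1,j=1): S=136.0435, (K−S)⁺=16.8665, hold=16.5429 ⇒ V=16.8665 exercise  boundary S*=136.0435
step 0: (k=0,j=0): S=126.6600, (K−S)⁺=26.2500, hold=24.1516 ⇒ V=26.2500 exercise  boundary S*=126.6600

price = 26.2500
boundary = 126.6600 136.0435 126.6600 136.0435 126.6600 136.0435 126.6600 136.0435
tree:
26.2500
34.9863 16.8665
43.1200 26.2500 9.8936
50.6927 34.9863 16.8665 5.0695
57.7431 43.1200 26.2500 9.4181 2.0346
64.3071 50.6927 34.9863 16.8665 4.2373 0.4845
70.4185 57.7431 43.1200 26.2500 8.6057 1.1680 0.0000
76.1083 64.3071 50.6927 34.9863 16.8665 2.8157 0.0000 0.0000
81.4056 70.4185 57.7431 43.1200 26.2500 6.7878 0.0000 0.0000 0.0000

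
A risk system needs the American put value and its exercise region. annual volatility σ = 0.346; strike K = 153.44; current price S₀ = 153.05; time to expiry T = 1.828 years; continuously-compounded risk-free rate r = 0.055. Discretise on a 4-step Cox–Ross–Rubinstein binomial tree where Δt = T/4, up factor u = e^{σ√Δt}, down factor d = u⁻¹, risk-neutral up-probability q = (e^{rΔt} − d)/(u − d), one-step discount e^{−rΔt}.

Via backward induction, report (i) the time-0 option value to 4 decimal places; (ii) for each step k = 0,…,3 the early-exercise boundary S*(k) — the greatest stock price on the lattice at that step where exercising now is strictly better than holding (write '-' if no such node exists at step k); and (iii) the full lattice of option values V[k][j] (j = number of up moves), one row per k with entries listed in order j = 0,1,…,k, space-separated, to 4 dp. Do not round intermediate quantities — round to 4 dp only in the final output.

price = 21.5444
boundary = - - 95.8669 121.1298
tree:
21.5444
36.0388 7.9052
57.5731 15.9821 0.0943
77.5672 32.3102 0.1918 0.0000
93.3913 57.5731 0.3900 0.0000 0.0000

Δt=0.45700, u=1.26352, d=0.79144, q=0.49571, disc=e^(-rΔt)=0.97518
k=4 terminal: V=max(K-S,0) → 93.3913 57.5731 0.3900 0.0000 0.0000
k=3: j=0 S=75.8728 intr=77.5672 cont=73.7586 V=77.5672[EX]; j=1 S=121.1298 intr=32.3102 cont=28.5016 V=32.3102[EX]; j=2 S=193.3819 intr=0.0000 cont=0.1918 V=0.1918[hold]; j=3 S=308.7312 intr=0.0000 cont=0.0000 V=0.0000[hold]  S*(3)=121.1298
k=2: j=0 S=95.8669 intr=57.5731 cont=53.7645 V=57.5731[EX]; j=1 S=153.0500 intr=0.3900 cont=15.9821 V=15.9821[hold]; j=2 S=244.3420 intr=0.0000 cont=0.0943 V=0.0943[hold]  S*(2)=95.8669
k=1: j=0 S=121.1298 intr=32.3102 cont=36.0388 V=36.0388[hold]; j=1 S=193.3819 intr=0.0000 cont=7.9052 V=7.9052[hold]  S*(1)=-
k=0: j=0 S=153.0500 intr=0.3900 cont=21.5444 V=21.5444[hold]  S*(0)=-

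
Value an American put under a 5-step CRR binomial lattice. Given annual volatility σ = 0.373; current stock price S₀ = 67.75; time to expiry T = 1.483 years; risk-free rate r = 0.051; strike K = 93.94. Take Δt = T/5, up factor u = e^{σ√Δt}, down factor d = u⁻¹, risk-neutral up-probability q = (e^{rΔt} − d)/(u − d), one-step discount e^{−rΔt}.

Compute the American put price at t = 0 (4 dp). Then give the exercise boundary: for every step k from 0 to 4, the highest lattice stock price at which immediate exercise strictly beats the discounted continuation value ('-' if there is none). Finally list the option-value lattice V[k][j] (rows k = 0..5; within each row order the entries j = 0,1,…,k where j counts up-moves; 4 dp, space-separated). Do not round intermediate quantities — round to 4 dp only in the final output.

price = 28.2773
boundary = - 55.2951 45.1299 55.2951 67.7500
tree:
28.2773
38.6449 18.2264
48.8101 27.1583 9.3752
57.1066 38.6449 15.8920 2.7945
63.8779 48.8101 26.1900 5.5266 0.0000
69.4044 57.1066 38.6449 10.9298 0.0000 0.0000

params: Δt=0.29660 u=1.22524 d=0.81616 q=0.48665 e^(-rΔt)=0.98499
t_5 payoffs: 69.4044 57.1066 38.6449 10.9298 0.0000 0.0000
t_4: node(4,0) S=30.0621 payoff=63.8779 vs cont=62.4676 → 63.8779 [stop]  node(4,1) S=45.1299 payoff=48.8101 vs cont=47.3998 → 48.8101 [stop]  node(4,2) S=67.7500 payoff=26.1900 vs cont=24.7797 → 26.1900 [stop]  node(4,3) S=101.7077 payoff=0.0000 vs cont=5.5266 → 5.5266 [wait]  node(4,4) S=152.6858 payoff=0.0000 vs cont=0.0000 → 0.0000 [wait]  ⇒ S*(4)=67.7500
t_3: node(3,0) S=36.8334 payoff=57.1066 vs cont=55.6963 → 57.1066 [stop]  node(3,1) S=55.2951 payoff=38.6449 vs cont=37.2346 → 38.6449 [stop]  node(3,2) S=83.0102 payoff=10.9298 vs cont=15.8920 → 15.8920 [wait]  node(3,3) S=124.6167 payoff=0.0000 vs cont=2.7945 → 2.7945 [wait]  ⇒ S*(3)=55.2951
t_2: node(2,0) S=45.1299 payoff=48.8101 vs cont=47.3998 → 48.8101 [stop]  node(2,1) S=67.7500 payoff=26.1900 vs cont=27.1583 → 27.1583 [wait]  node(2,2) S=101.7077 payoff=0.0000 vs cont=9.3752 → 9.3752 [wait]  ⇒ S*(2)=45.1299
t_1: node(1,0) S=55.2951 payoff=38.6449 vs cont=37.6987 → 38.6449 [stop]  node(1,1) S=83.0102 payoff=10.9298 vs cont=18.2264 → 18.2264 [wait]  ⇒ S*(1)=55.2951
t_0: node(0,0) S=67.7500 payoff=26.1900 vs cont=28.2773 → 28.2773 [wait]  ⇒ S*(0)=-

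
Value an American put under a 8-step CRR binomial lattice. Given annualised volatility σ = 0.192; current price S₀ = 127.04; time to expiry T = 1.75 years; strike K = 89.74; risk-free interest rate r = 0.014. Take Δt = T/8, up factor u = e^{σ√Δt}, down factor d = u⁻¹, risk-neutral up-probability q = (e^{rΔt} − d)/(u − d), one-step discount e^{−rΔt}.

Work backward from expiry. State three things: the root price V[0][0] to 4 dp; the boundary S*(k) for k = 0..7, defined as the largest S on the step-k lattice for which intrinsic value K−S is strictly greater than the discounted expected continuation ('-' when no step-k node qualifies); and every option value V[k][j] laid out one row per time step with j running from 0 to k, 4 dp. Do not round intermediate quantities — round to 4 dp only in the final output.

Δt=0.21875  u=1.09396  d=0.91411  q=0.49462  discount=0.99694
step 8 (expiry): payoffs max(K−S,0) = 27.8039 15.6187 1.0362 0.0000 0.0000 0.0000 0.0000 0.0000 0.0000
step 7: (k=7,j=0): S=67.7554, (K−S)⁺=21.9846, hold=21.7102 ⇒ V=21.9846 exercise | (k=7,j=1): S=81.0854, (K−S)⁺=8.6546, hold=8.3802 ⇒ V=8.6546 exercise | (k=7,j=2): S=97.0380, (K−S)⁺=0.0000, hold=0.5221 ⇒ V=0.5221 continue | (k=7,j=3): S=116.1291, (K−S)⁺=0.0000, hold=0.0000 ⇒ V=0.0000 continue | (k=7,j=4): S=138.9761, (K−S)⁺=0.0000, hold=0.0000 ⇒ V=0.0000 continue | (k=7,j=5): S=166.3180, (K−S)⁺=0.0000, hold=0.0000 ⇒ V=0.0000 continue | (k=7,j=6): S=199.0390, (K−S)⁺=0.0000, hold=0.0000 ⇒ V=0.0000 continue | (k=7,j=7): S=238.1976, (K−S)⁺=0.0000, hold=0.0000 ⇒ V=0.0000 continue  boundary S*=81.0854
step 6: (k=6,j=0): S=74.1213, (K−S)⁺=15.6187, hold=15.3443 ⇒ V=15.6187 exercise | (k=6,j=1): S=88.7038, (K−S)⁺=1.0362, hold=4.6179 ⇒ V=4.6179 continue | (k=6,j=2): S=106.1552, (K−S)⁺=0.0000, hold=0.2630 ⇒ V=0.2630 continue | (k=6,j=3): S=127.0400, (K−S)⁺=0.0000, hold=0.0000 ⇒ V=0.0000 continue | (k=6,j=4): S=152.0336, (K−S)⁺=0.0000, hold=0.0000 ⇒ V=0.0000 continue | (k=6,j=5): S=181.9444, (K−S)⁺=0.0000, hold=0.0000 ⇒ V=0.0000 continue | (k=6,j=6): S=217.7398, (K−S)⁺=0.0000, hold=0.0000 ⇒ V=0.0000 continue  boundary S*=74.1213
step 5: (k=5,j=0): S=81.0854, (K−S)⁺=8.6546, hold=10.1464 ⇒ V=10.1464 continue | (k=5,j=1): S=97.0380, (K−S)⁺=0.0000, hold=2.4564 ⇒ V=2.4564 continue | (k=5,j=2): S=116.1291, (K−S)⁺=0.0000, hold=0.1325 ⇒ V=0.1325 continue | (k=5,j=3): S=138.9761, (K−S)⁺=0.0000, hold=0.0000 ⇒ V=0.0000 continue | (k=5,j=4): S=166.3180, (K−S)⁺=0.0000, hold=0.0000 ⇒ V=0.0000 continue | (k=5,j=5): S=199.0390, (K−S)⁺=0.0000, hold=0.0000 ⇒ V=0.0000 continue  boundary S*=-
step 4: (k=4,j=0): S=88.7038, (K−S)⁺=1.0362, hold=6.3233 ⇒ V=6.3233 continue | (k=4,j=1): S=106.1552, (K−S)⁺=0.0000, hold=1.3030 ⇒ V=1.3030 continue | (k=4,j=2): S=127.0400, (K−S)⁺=0.0000, hold=0.0668 ⇒ V=0.0668 continue | (k=4,j=3): S=152.0336, (K−S)⁺=0.0000, hold=0.0000 ⇒ V=0.0000 continue | (k=4,j=4): S=181.9444, (K−S)⁺=0.0000, hold=0.0000 ⇒ V=0.0000 continue  boundary S*=-
step 3: (k=3,j=0): S=97.0380, (K−S)⁺=0.0000, hold=3.8284 ⇒ V=3.8284 continue | (k=3,j=1): S=116.1291, (K−S)⁺=0.0000, hold=0.6894 ⇒ V=0.6894 continue | (k=3,j=2): S=138.9761, (K−S)⁺=0.0000, hold=0.0336 ⇒ V=0.0336 continue | (k=3,j=3): S=166.3180, (K−S)⁺=0.0000, hold=0.0000 ⇒ V=0.0000 continue  boundary S*=-
step 2: (k=2,j=0): S=106.1552, (K−S)⁺=0.0000, hold=2.2688 ⇒ V=2.2688 continue | (k=2,j=1): S=127.0400, (K−S)⁺=0.0000, hold=0.3639 ⇒ V=0.3639 continue | (k=2,j=2): S=152.0336, (K−S)⁺=0.0000, hold=0.0169 ⇒ V=0.0169 continue  boundary S*=-
step 1: (k=1,j=0): S=116.1291, (K−S)⁺=0.0000, hold=1.3226 ⇒ V=1.3226 continue | (k=1,j=1): S=138.9761, (K−S)⁺=0.0000, hold=0.1917 ⇒ V=0.1917 continue  boundary S*=-
step 0: (k=0,j=0): S=127.0400, (K−S)⁺=0.0000, hold=0.7609 ⇒ V=0.7609 continue  boundary S*=-

price = 0.7609
boundary = - - - - - - 74.1213 81.0854
tree:
0.7609
1.3226 0.1917
2.2688 0.3639 0.0169
3.8284 0.6894 0.0336 0.0000
6.3233 1.3030 0.0668 0.0000 0.0000
10.1464 2.4564 0.1325 0.0000 0.0000 0.0000
15.6187 4.6179 0.2630 0.0000 0.0000 0.0000 0.0000
21.9846 8.6546 0.5221 0.0000 0.0000 0.0000 0.0000 0.0000
27.8039 15.6187 1.0362 0.0000 0.0000 0.0000 0.0000 0.0000 0.0000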